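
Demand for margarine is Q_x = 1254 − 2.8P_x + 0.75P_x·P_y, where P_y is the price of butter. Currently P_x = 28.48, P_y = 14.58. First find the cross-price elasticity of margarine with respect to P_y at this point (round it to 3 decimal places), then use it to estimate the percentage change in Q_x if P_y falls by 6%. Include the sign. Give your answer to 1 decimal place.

At P_x = 28.48, P_y = 14.58: Q_x = 1485.685.
∂Q_x/∂P_y = 0.75P_x = 21.3600.
ε = (∂Q_x/∂P_y)(P_y/Q_x) = 21.3600 × 14.58/1485.685 ≈ 0.210.
%ΔQ_x ≈ ε × %ΔP_y = 0.210 × (-6%) = -1.3%.

-1.3%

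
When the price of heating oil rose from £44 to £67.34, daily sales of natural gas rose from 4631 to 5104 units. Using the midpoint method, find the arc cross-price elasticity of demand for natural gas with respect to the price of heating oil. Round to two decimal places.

ΔQ_A = 5104 − 4631 = 473; ΔP_B = 67.34 − 44 = 23.34.
Midpoints: Q̄_A = 4867.5, P̄_B = 55.67.
ε = (ΔQ_A/Q̄_A)/(ΔP_B/P̄_B) = (473/4867.5)/(23.34/55.67) ≈ 0.23.

0.23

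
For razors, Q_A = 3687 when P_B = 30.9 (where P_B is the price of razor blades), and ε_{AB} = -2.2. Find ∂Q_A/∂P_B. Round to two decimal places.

ε = (∂Q_A/∂P_B)·(P_B/Q_A) ⇒ ∂Q_A/∂P_B = ε·Q_A/P_B = -2.2 × 3687/30.9 ≈ -262.50.

-262.50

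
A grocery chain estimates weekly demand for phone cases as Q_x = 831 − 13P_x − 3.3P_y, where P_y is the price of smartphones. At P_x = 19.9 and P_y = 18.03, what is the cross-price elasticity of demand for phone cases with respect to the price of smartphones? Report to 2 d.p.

At P_x = 19.9 and P_y = 18.03: Q_x = 512.801.
∂Q_x/∂P_y = -3.3.
ε = (∂Q_x/∂P_y)(P_y/Q_x) = -3.3 × (18.03/512.801) ≈ -0.12.

-0.12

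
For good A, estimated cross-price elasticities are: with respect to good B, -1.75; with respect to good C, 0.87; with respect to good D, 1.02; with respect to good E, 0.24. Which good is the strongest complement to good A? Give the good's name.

good B

Complements have ε < 0. The most negative value is -1.75 (good B).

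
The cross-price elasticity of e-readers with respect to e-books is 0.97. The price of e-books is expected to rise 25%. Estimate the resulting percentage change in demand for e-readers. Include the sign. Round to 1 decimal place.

%ΔQ ≈ ε × %ΔP of e-books = 0.97 × (25%) = 24.3%.

24.3%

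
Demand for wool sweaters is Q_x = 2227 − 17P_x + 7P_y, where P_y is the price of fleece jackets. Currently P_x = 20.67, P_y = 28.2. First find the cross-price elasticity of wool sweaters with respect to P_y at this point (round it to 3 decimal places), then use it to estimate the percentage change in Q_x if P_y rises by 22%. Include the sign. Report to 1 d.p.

2.1%

At P_x = 20.67, P_y = 28.2: Q_x = 2073.01.
∂Q_x/∂P_y = 7.
ε = (∂Q_x/∂P_y)(P_y/Q_x) = 7.0000 × 28.2/2073.01 ≈ 0.095.
%ΔQ_x ≈ ε × %ΔP_y = 0.095 × (22%) = 2.1%.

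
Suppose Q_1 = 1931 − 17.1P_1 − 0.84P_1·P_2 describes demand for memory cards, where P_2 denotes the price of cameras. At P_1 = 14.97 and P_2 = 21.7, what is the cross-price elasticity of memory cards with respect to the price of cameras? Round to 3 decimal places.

At P_1 = 14.97 and P_2 = 21.7: Q_1 = 1402.140.
∂Q_1/∂P_2 = -0.84P_1 = -0.84(14.97) = -12.5748.
ε = (∂Q_1/∂P_2)(P_2/Q_1) = -12.5748 × (21.7/1402.140) ≈ -0.195.
ε < 0: complements.

-0.195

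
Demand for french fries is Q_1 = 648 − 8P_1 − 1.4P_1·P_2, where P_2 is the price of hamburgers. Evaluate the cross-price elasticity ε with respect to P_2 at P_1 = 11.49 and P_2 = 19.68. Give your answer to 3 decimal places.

-1.322

At P_1 = 11.49 and P_2 = 19.68: Q_1 = 239.508.
∂Q_1/∂P_2 = -1.4P_1 = -1.4(11.49) = -16.0860.
ε = (∂Q_1/∂P_2)(P_2/Q_1) = -16.0860 × (19.68/239.508) ≈ -1.322.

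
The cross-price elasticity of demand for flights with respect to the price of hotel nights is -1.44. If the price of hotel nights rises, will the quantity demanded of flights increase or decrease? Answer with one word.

decrease

ε < 0 and the price of hotel nights rises, so the quantity of flights moves in the opposite direction: it decreases.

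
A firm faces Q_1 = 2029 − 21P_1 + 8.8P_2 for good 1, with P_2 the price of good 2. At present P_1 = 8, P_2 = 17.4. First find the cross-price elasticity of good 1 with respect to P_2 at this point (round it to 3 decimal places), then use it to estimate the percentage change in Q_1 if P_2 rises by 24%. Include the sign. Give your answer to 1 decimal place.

At P_1 = 8, P_2 = 17.4: Q_1 = 2014.12.
∂Q_1/∂P_2 = 8.8.
ε = (∂Q_1/∂P_2)(P_2/Q_1) = 8.8000 × 17.4/2014.12 ≈ 0.076.
%ΔQ_1 ≈ ε × %ΔP_2 = 0.076 × (24%) = 1.8%.

1.8%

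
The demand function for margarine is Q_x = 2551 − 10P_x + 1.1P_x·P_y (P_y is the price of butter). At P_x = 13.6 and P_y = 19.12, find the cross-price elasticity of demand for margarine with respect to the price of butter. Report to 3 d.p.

At P_x = 13.6 and P_y = 19.12: Q_x = 2701.035.
∂Q_x/∂P_y = 1.1P_x = 1.1(13.6) = 14.9600.
ε = (∂Q_x/∂P_y)(P_y/Q_x) = 14.9600 × (19.12/2701.035) ≈ 0.106.

0.106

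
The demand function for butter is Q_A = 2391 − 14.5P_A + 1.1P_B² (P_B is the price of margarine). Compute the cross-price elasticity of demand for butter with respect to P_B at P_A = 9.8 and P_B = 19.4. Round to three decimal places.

0.311

At P_A = 9.8 and P_B = 19.4: Q_A = 2662.896.
∂Q_A/∂P_B = 2.2P_B = 2.2(19.4) = 42.6800.
ε = (∂Q_A/∂P_B)(P_B/Q_A) = 42.6800 × (19.4/2662.896) ≈ 0.311.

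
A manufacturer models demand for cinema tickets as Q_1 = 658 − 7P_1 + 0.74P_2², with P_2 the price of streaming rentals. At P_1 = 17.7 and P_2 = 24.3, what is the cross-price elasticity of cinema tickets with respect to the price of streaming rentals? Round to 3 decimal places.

At P_1 = 17.7 and P_2 = 24.3: Q_1 = 971.063.
∂Q_1/∂P_2 = 1.48P_2 = 1.48(24.3) = 35.9640.
ε = (∂Q_1/∂P_2)(P_2/Q_1) = 35.9640 × (24.3/971.063) ≈ 0.900.
ε > 0: substitutes.

0.900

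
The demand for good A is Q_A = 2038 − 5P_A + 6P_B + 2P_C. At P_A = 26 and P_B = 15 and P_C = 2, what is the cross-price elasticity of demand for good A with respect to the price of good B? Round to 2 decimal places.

At P_A = 26 and P_B = 15 and P_C = 2: Q_A = 2002.
∂Q_A/∂P_B = 6.
ε = (∂Q_A/∂P_B)(P_B/Q_A) = 6 × (15/2002) ≈ 0.04.

0.04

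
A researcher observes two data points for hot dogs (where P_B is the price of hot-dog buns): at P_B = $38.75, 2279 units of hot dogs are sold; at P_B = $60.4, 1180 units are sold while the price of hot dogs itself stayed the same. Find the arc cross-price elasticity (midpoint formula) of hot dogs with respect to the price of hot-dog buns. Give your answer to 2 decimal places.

ΔQ_A = 1180 − 2279 = -1099; ΔP_B = 60.4 − 38.75 = 21.65.
Midpoints: Q̄_A = 1729.5, P̄_B = 49.58.
ε = (ΔQ_A/Q̄_A)/(ΔP_B/P̄_B) = (-1099/1729.5)/(21.65/49.58) ≈ -1.46.
ε < 0: hot dogs and hot-dog buns are complements.

-1.46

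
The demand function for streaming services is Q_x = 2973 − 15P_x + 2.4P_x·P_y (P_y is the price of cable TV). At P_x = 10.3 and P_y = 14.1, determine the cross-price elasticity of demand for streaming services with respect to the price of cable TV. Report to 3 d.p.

0.110

At P_x = 10.3 and P_y = 14.1: Q_x = 3167.052.
∂Q_x/∂P_y = 2.4P_x = 2.4(10.3) = 24.7200.
ε = (∂Q_x/∂P_y)(P_y/Q_x) = 24.7200 × (14.1/3167.052) ≈ 0.110.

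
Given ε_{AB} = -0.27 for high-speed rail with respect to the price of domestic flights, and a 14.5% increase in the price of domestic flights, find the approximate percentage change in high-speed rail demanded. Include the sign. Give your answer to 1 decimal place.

-3.9%

%ΔQ ≈ ε × %ΔP of domestic flights = -0.27 × (14.5%) = -3.9%.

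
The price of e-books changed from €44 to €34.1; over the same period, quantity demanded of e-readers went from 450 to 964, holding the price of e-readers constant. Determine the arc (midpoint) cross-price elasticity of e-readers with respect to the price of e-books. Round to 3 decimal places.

ΔQ_A = 964 − 450 = 514; ΔP_B = 34.1 − 44 = -9.9.
Midpoints: Q̄_A = 707.0, P̄_B = 39.05.
ε = (ΔQ_A/Q̄_A)/(ΔP_B/P̄_B) = (514/707.0)/(-9.9/39.05) ≈ -2.868.

-2.868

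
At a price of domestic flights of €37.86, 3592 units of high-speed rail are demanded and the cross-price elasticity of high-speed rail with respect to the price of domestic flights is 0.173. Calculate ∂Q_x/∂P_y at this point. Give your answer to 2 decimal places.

ε = (∂Q_x/∂P_y)·(P_y/Q_x) ⇒ ∂Q_x/∂P_y = ε·Q_x/P_y = 0.173 × 3592/37.86 ≈ 16.41.

16.41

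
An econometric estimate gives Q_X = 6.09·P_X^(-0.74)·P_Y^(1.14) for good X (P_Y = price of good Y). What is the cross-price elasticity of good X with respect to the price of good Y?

In a log-linear (constant-elasticity) demand function, the coefficient on the exponent of P_Y is the cross-price elasticity.
ε = 1.14. Positive, so good X and good Y are substitutes.

1.14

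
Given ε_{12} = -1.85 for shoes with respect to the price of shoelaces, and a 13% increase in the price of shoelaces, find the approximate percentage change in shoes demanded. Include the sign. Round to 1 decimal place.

-24.1%

%ΔQ ≈ ε × %ΔP of shoelaces = -1.85 × (13%) = -24.1%.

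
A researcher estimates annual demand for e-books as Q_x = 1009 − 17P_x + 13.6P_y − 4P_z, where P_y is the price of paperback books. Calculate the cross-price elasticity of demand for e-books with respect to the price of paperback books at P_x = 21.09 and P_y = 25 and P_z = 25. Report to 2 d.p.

0.38

At P_x = 21.09 and P_y = 25 and P_z = 25: Q_x = 890.47.
∂Q_x/∂P_y = 13.6.
ε = (∂Q_x/∂P_y)(P_y/Q_x) = 13.6 × (25/890.47) ≈ 0.38.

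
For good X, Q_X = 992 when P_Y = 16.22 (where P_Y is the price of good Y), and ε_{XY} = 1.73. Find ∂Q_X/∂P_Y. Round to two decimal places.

ε = (∂Q_X/∂P_Y)·(P_Y/Q_X) ⇒ ∂Q_X/∂P_Y = ε·Q_X/P_Y = 1.73 × 992/16.22 ≈ 105.81.

105.81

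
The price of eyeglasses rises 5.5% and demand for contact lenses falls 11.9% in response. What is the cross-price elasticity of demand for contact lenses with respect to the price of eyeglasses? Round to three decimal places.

ε = (%ΔQ of contact lenses) / (%ΔP of eyeglasses) = (-11.9%) / (5.5%) ≈ -2.164.
Negative cross-price elasticity: complements.

-2.164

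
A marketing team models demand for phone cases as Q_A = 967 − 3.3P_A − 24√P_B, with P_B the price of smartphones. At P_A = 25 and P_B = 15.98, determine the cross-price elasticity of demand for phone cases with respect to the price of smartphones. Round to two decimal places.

-0.06

At P_A = 25 and P_B = 15.98: Q_A = 788.560.
∂Q_A/∂P_B = -24/(2√P_B) = -24/(2√15.98) = -3.0019.
ε = (∂Q_A/∂P_B)(P_B/Q_A) = -3.0019 × (15.98/788.560) ≈ -0.06.
ε < 0: complements.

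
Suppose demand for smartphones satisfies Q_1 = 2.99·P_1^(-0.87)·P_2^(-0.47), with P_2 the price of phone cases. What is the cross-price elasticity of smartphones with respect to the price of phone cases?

-0.47

In a log-linear (constant-elasticity) demand function, the coefficient on the exponent of P_2 is the cross-price elasticity.
ε = -0.47. Negative, so smartphones and phone cases are complements.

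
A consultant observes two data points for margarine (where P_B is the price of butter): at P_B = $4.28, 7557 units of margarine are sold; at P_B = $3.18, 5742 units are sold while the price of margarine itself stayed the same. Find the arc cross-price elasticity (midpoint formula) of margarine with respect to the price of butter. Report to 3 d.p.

ΔQ_A = 5742 − 7557 = -1815; ΔP_B = 3.18 − 4.28 = -1.1.
Midpoints: Q̄_A = 6649.5, P̄_B = 3.73.
ε = (ΔQ_A/Q̄_A)/(ΔP_B/P̄_B) = (-1815/6649.5)/(-1.1/3.73) ≈ 0.926.

0.926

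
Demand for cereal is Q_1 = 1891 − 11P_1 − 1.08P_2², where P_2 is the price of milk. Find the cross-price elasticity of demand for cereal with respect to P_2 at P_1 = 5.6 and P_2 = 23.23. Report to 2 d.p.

At P_1 = 5.6 and P_2 = 23.23: Q_1 = 1246.596.
∂Q_1/∂P_2 = -2.16P_2 = -2.16(23.23) = -50.1768.
ε = (∂Q_1/∂P_2)(P_2/Q_1) = -50.1768 × (23.23/1246.596) ≈ -0.94.

-0.94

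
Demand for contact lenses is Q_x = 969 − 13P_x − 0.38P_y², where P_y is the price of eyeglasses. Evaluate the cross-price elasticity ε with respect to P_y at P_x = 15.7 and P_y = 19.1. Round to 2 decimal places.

At P_x = 15.7 and P_y = 19.1: Q_x = 626.272.
∂Q_x/∂P_y = -0.76P_y = -0.76(19.1) = -14.5160.
ε = (∂Q_x/∂P_y)(P_y/Q_x) = -14.5160 × (19.1/626.272) ≈ -0.44.
ε < 0: complements.

-0.44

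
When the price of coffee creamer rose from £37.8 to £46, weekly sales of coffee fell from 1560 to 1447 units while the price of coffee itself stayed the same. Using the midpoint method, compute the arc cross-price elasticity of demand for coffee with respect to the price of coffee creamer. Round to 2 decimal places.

-0.38

ΔQ_A = 1447 − 1560 = -113; ΔP_B = 46 − 37.8 = 8.2.
Midpoints: Q̄_A = 1503.5, P̄_B = 41.90.
ε = (ΔQ_A/Q̄_A)/(ΔP_B/P̄_B) = (-113/1503.5)/(8.2/41.90) ≈ -0.38.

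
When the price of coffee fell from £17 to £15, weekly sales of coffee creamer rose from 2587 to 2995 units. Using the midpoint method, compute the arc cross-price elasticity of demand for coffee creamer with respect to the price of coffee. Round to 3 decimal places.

ΔQ_A = 2995 − 2587 = 408; ΔP_B = 15 − 17 = -2.
Midpoints: Q̄_A = 2791.0, P̄_B = 16.00.
ε = (ΔQ_A/Q̄_A)/(ΔP_B/P̄_B) = (408/2791.0)/(-2/16.00) ≈ -1.169.

-1.169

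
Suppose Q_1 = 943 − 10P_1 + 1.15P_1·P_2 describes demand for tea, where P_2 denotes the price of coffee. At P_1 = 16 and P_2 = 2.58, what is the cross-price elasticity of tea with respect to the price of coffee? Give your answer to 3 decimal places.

At P_1 = 16 and P_2 = 2.58: Q_1 = 830.472.
∂Q_1/∂P_2 = 1.15P_1 = 1.15(16) = 18.4000.
ε = (∂Q_1/∂P_2)(P_2/Q_1) = 18.4000 × (2.58/830.472) ≈ 0.057.
ε > 0: substitutes.

0.057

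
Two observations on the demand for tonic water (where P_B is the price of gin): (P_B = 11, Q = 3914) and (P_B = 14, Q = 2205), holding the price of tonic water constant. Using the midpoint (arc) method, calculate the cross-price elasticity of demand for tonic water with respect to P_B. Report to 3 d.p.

-2.327

ΔQ_A = 2205 − 3914 = -1709; ΔP_B = 14 − 11 = 3.
Midpoints: Q̄_A = 3059.5, P̄_B = 12.50.
ε = (ΔQ_A/Q̄_A)/(ΔP_B/P̄_B) = (-1709/3059.5)/(3/12.50) ≈ -2.327.
ε < 0: tonic water and gin are complements.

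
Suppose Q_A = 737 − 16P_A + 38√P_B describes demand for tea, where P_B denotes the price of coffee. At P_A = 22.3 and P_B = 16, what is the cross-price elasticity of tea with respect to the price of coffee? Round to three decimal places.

0.143

At P_A = 22.3 and P_B = 16: Q_A = 532.2.
∂Q_A/∂P_B = 38/(2√P_B) = 38/(2√16) = 4.7500.
ε = (∂Q_A/∂P_B)(P_B/Q_A) = 4.7500 × (16/532.2) ≈ 0.143.
ε > 0: substitutes.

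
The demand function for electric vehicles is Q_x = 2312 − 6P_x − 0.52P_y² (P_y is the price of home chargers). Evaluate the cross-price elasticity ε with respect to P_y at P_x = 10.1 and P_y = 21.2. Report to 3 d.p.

At P_x = 10.1 and P_y = 21.2: Q_x = 2017.691.
∂Q_x/∂P_y = -1.04P_y = -1.04(21.2) = -22.0480.
ε = (∂Q_x/∂P_y)(P_y/Q_x) = -22.0480 × (21.2/2017.691) ≈ -0.232.
ε < 0: complements.

-0.232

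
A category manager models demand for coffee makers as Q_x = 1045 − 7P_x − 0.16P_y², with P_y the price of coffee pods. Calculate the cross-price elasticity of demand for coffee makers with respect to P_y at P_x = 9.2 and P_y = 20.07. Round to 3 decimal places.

At P_x = 9.2 and P_y = 20.07: Q_x = 916.151.
∂Q_x/∂P_y = -0.32P_y = -0.32(20.07) = -6.4224.
ε = (∂Q_x/∂P_y)(P_y/Q_x) = -6.4224 × (20.07/916.151) ≈ -0.141.

-0.141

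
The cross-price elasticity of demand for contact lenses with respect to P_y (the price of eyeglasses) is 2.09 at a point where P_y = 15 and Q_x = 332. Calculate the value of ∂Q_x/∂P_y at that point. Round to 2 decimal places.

ε = (∂Q_x/∂P_y)·(P_y/Q_x) ⇒ ∂Q_x/∂P_y = ε·Q_x/P_y = 2.09 × 332/15 ≈ 46.26.

46.26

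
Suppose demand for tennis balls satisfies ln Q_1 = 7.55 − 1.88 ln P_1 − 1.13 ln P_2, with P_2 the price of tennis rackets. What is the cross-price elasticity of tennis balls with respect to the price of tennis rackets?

-1.13

In a log-linear (constant-elasticity) demand function, the coefficient on ln P_2 is the cross-price elasticity.
ε = -1.13. Negative, so tennis balls and tennis rackets are complements.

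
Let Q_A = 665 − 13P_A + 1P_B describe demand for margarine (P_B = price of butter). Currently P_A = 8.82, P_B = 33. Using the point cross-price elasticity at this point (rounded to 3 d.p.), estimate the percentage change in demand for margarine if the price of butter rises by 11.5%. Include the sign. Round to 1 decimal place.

0.7%

At P_A = 8.82, P_B = 33: Q_A = 583.34.
∂Q_A/∂P_B = 1.
ε = (∂Q_A/∂P_B)(P_B/Q_A) = 1.0000 × 33/583.34 ≈ 0.057.
%ΔQ_A ≈ ε × %ΔP_B = 0.057 × (11.5%) = 0.7%.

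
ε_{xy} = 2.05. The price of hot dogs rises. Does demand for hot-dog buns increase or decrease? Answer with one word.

ε > 0 and the price of hot dogs rises, so the quantity of hot-dog buns moves in the same direction: it increases.

increase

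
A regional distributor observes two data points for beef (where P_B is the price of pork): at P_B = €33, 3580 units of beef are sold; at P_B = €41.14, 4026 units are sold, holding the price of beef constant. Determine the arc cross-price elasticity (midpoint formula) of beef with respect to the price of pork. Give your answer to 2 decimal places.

ΔQ_A = 4026 − 3580 = 446; ΔP_B = 41.14 − 33 = 8.14.
Midpoints: Q̄_A = 3803.0, P̄_B = 37.07.
ε = (ΔQ_A/Q̄_A)/(ΔP_B/P̄_B) = (446/3803.0)/(8.14/37.07) ≈ 0.53.

0.53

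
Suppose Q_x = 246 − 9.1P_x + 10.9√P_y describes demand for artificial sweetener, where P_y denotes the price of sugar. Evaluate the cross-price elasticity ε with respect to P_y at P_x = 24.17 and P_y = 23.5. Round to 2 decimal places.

At P_x = 24.17 and P_y = 23.5: Q_x = 78.893.
∂Q_x/∂P_y = 10.9/(2√P_y) = 10.9/(2√23.5) = 1.1242.
ε = (∂Q_x/∂P_y)(P_y/Q_x) = 1.1242 × (23.5/78.893) ≈ 0.33.
ε > 0: substitutes.

0.33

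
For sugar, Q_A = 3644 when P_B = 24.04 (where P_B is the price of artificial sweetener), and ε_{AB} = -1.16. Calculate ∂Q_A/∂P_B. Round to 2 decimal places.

-175.83

ε = (∂Q_A/∂P_B)·(P_B/Q_A) ⇒ ∂Q_A/∂P_B = ε·Q_A/P_B = -1.16 × 3644/24.04 ≈ -175.83.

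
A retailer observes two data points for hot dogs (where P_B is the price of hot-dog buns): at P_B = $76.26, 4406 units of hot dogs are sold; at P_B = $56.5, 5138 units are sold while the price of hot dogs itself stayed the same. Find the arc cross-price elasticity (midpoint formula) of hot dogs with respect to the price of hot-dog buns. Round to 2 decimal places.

ΔQ_A = 5138 − 4406 = 732; ΔP_B = 56.5 − 76.26 = -19.76.
Midpoints: Q̄_A = 4772.0, P̄_B = 66.38.
ε = (ΔQ_A/Q̄_A)/(ΔP_B/P̄_B) = (732/4772.0)/(-19.76/66.38) ≈ -0.52.

-0.52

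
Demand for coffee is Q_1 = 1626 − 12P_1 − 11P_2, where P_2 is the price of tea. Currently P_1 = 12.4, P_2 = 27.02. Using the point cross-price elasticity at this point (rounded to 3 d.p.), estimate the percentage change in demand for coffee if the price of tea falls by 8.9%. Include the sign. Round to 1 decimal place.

2.2%

At P_1 = 12.4, P_2 = 27.02: Q_1 = 1179.98.
∂Q_1/∂P_2 = -11.
ε = (∂Q_1/∂P_2)(P_2/Q_1) = -11.0000 × 27.02/1179.98 ≈ -0.252.
%ΔQ_1 ≈ ε × %ΔP_2 = -0.252 × (-8.9%) = 2.2%.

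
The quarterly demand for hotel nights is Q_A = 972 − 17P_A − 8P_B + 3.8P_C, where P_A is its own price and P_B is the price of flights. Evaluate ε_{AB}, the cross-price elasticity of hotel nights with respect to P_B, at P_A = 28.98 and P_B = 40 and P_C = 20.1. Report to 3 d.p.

At P_A = 28.98 and P_B = 40 and P_C = 20.1: Q_A = 235.72.
∂Q_A/∂P_B = -8.
ε = (∂Q_A/∂P_B)(P_B/Q_A) = -8 × (40/235.72) ≈ -1.358.

-1.358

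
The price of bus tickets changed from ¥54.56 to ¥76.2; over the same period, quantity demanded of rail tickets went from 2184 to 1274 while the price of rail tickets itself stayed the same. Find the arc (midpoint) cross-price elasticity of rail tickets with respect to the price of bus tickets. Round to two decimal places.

-1.59

ΔQ_A = 1274 − 2184 = -910; ΔP_B = 76.2 − 54.56 = 21.64.
Midpoints: Q̄_A = 1729.0, P̄_B = 65.38.
ε = (ΔQ_A/Q̄_A)/(ΔP_B/P̄_B) = (-910/1729.0)/(21.64/65.38) ≈ -1.59.
ε < 0: rail tickets and bus tickets are complements.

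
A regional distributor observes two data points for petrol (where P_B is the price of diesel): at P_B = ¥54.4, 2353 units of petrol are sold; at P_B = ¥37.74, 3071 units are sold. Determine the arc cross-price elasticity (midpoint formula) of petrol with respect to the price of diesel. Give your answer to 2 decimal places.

-0.73

ΔQ_A = 3071 − 2353 = 718; ΔP_B = 37.74 − 54.4 = -16.66.
Midpoints: Q̄_A = 2712.0, P̄_B = 46.07.
ε = (ΔQ_A/Q̄_A)/(ΔP_B/P̄_B) = (718/2712.0)/(-16.66/46.07) ≈ -0.73.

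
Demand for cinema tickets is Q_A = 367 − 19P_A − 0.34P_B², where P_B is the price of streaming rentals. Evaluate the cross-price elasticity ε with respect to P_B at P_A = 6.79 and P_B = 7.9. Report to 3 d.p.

At P_A = 6.79 and P_B = 7.9: Q_A = 216.771.
∂Q_A/∂P_B = -0.68P_B = -0.68(7.9) = -5.3720.
ε = (∂Q_A/∂P_B)(P_B/Q_A) = -5.3720 × (7.9/216.771) ≈ -0.196.

-0.196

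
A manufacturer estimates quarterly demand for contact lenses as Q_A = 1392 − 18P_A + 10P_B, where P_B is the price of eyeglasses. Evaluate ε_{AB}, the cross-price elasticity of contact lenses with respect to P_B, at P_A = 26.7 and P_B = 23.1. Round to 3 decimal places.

0.202

At P_A = 26.7 and P_B = 23.1: Q_A = 1142.4.
∂Q_A/∂P_B = 10.
ε = (∂Q_A/∂P_B)(P_B/Q_A) = 10 × (23.1/1142.4) ≈ 0.202.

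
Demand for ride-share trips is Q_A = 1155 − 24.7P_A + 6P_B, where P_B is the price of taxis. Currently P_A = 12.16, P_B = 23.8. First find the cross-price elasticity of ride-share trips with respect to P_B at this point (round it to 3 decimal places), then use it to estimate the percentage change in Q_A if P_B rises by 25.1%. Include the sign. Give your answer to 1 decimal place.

3.6%

At P_A = 12.16, P_B = 23.8: Q_A = 997.448.
∂Q_A/∂P_B = 6.
ε = (∂Q_A/∂P_B)(P_B/Q_A) = 6.0000 × 23.8/997.448 ≈ 0.143.
%ΔQ_A ≈ ε × %ΔP_B = 0.143 × (25.1%) = 3.6%.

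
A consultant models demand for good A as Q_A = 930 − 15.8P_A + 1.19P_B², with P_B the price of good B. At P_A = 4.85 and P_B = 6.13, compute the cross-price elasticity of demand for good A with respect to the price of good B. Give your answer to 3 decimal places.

At P_A = 4.85 and P_B = 6.13: Q_A = 898.087.
∂Q_A/∂P_B = 2.38P_B = 2.38(6.13) = 14.5894.
ε = (∂Q_A/∂P_B)(P_B/Q_A) = 14.5894 × (6.13/898.087) ≈ 0.100.
ε > 0: substitutes.

0.100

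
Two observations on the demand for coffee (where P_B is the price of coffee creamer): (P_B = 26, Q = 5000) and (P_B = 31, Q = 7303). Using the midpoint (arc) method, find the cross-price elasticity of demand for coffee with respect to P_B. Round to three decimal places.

ΔQ_A = 7303 − 5000 = 2303; ΔP_B = 31 − 26 = 5.
Midpoints: Q̄_A = 6151.5, P̄_B = 28.50.
ε = (ΔQ_A/Q̄_A)/(ΔP_B/P̄_B) = (2303/6151.5)/(5/28.50) ≈ 2.134.
ε > 0: coffee and coffee creamer are substitutes.

2.134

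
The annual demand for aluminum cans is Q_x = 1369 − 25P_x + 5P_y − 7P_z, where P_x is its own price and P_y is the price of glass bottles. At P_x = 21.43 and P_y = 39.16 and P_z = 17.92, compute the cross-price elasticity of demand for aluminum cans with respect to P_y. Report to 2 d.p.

0.22

At P_x = 21.43 and P_y = 39.16 and P_z = 17.92: Q_x = 903.61.
∂Q_x/∂P_y = 5.
ε = (∂Q_x/∂P_y)(P_y/Q_x) = 5 × (39.16/903.61) ≈ 0.22.
Since ε > 0, aluminum cans and glass bottles are substitutes.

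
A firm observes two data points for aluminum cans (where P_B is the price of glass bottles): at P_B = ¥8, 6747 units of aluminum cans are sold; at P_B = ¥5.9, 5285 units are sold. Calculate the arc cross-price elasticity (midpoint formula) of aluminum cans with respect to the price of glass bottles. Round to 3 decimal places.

0.804

ΔQ_A = 5285 − 6747 = -1462; ΔP_B = 5.9 − 8 = -2.1.
Midpoints: Q̄_A = 6016.0, P̄_B = 6.95.
ε = (ΔQ_A/Q̄_A)/(ΔP_B/P̄_B) = (-1462/6016.0)/(-2.1/6.95) ≈ 0.804.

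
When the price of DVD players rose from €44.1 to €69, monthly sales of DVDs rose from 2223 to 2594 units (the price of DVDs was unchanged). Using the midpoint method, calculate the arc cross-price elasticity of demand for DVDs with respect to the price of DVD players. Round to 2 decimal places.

0.35

ΔQ_A = 2594 − 2223 = 371; ΔP_B = 69 − 44.1 = 24.9.
Midpoints: Q̄_A = 2408.5, P̄_B = 56.55.
ε = (ΔQ_A/Q̄_A)/(ΔP_B/P̄_B) = (371/2408.5)/(24.9/56.55) ≈ 0.35.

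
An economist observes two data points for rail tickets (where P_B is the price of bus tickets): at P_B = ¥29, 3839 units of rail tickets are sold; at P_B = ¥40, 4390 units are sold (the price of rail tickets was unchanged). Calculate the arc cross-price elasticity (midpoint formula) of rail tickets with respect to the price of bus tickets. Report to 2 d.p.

0.42

ΔQ_A = 4390 − 3839 = 551; ΔP_B = 40 − 29 = 11.
Midpoints: Q̄_A = 4114.5, P̄_B = 34.50.
ε = (ΔQ_A/Q̄_A)/(ΔP_B/P̄_B) = (551/4114.5)/(11/34.50) ≈ 0.42.
ε > 0: rail tickets and bus tickets are substitutes.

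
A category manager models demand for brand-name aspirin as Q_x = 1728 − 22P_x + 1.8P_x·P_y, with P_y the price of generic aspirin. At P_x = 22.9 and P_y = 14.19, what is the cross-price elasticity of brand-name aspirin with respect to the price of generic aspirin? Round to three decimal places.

0.323

At P_x = 22.9 and P_y = 14.19: Q_x = 1809.112.
∂Q_x/∂P_y = 1.8P_x = 1.8(22.9) = 41.2200.
ε = (∂Q_x/∂P_y)(P_y/Q_x) = 41.2200 × (14.19/1809.112) ≈ 0.323.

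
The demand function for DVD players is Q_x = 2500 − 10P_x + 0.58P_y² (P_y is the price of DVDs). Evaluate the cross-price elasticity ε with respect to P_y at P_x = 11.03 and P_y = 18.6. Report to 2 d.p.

0.15

At P_x = 11.03 and P_y = 18.6: Q_x = 2590.357.
∂Q_x/∂P_y = 1.16P_y = 1.16(18.6) = 21.5760.
ε = (∂Q_x/∂P_y)(P_y/Q_x) = 21.5760 × (18.6/2590.357) ≈ 0.15.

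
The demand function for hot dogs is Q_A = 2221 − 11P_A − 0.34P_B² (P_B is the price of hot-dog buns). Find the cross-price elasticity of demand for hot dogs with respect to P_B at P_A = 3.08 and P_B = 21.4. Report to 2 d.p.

-0.15

At P_A = 3.08 and P_B = 21.4: Q_A = 2031.414.
∂Q_A/∂P_B = -0.68P_B = -0.68(21.4) = -14.5520.
ε = (∂Q_A/∂P_B)(P_B/Q_A) = -14.5520 × (21.4/2031.414) ≈ -0.15.
ε < 0: complements.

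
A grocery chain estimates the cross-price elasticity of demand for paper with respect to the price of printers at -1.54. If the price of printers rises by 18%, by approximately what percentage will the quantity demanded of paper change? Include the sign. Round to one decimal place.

-27.7%

%ΔQ ≈ ε × %ΔP of printers = -1.54 × (18%) = -27.7%.
Demand for paper falls by about 27.7%.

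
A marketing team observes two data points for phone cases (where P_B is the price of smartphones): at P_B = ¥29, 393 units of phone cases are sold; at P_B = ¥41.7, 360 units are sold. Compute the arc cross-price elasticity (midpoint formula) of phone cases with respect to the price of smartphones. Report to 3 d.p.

ΔQ_A = 360 − 393 = -33; ΔP_B = 41.7 − 29 = 12.7.
Midpoints: Q̄_A = 376.5, P̄_B = 35.35.
ε = (ΔQ_A/Q̄_A)/(ΔP_B/P̄_B) = (-33/376.5)/(12.7/35.35) ≈ -0.244.
ε < 0: phone cases and smartphones are complements.

-0.244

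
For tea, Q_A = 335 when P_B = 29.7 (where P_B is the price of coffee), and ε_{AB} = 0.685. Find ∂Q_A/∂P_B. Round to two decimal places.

ε = (∂Q_A/∂P_B)·(P_B/Q_A) ⇒ ∂Q_A/∂P_B = ε·Q_A/P_B = 0.685 × 335/29.7 ≈ 7.73.

7.73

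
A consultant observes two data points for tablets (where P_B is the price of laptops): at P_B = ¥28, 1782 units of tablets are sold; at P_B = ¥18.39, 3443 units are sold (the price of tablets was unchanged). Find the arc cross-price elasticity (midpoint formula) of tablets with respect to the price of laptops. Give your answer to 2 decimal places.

-1.53

ΔQ_A = 3443 − 1782 = 1661; ΔP_B = 18.39 − 28 = -9.61.
Midpoints: Q̄_A = 2612.5, P̄_B = 23.20.
ε = (ΔQ_A/Q̄_A)/(ΔP_B/P̄_B) = (1661/2612.5)/(-9.61/23.20) ≈ -1.53.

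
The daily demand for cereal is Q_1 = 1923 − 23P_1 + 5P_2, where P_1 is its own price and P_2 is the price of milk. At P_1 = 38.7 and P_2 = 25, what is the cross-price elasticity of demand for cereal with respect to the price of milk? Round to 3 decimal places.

0.108

At P_1 = 38.7 and P_2 = 25: Q_1 = 1157.9.
∂Q_1/∂P_2 = 5.
ε = (∂Q_1/∂P_2)(P_2/Q_1) = 5 × (25/1157.9) ≈ 0.108.
Since ε > 0, cereal and milk are substitutes.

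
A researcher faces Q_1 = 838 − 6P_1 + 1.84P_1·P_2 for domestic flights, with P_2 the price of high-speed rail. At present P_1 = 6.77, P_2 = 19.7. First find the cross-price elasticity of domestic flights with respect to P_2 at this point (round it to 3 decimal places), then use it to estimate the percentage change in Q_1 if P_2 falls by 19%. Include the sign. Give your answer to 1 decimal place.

-4.5%

At P_1 = 6.77, P_2 = 19.7: Q_1 = 1042.779.
∂Q_1/∂P_2 = 1.84P_1 = 12.4568.
ε = (∂Q_1/∂P_2)(P_2/Q_1) = 12.4568 × 19.7/1042.779 ≈ 0.235.
%ΔQ_1 ≈ ε × %ΔP_2 = 0.235 × (-19%) = -4.5%.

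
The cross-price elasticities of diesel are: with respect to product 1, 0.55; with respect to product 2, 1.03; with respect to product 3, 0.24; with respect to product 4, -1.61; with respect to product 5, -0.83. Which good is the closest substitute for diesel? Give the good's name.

product 2

Substitutes have ε > 0. Among the positive values, 1.03 (product 2) is largest.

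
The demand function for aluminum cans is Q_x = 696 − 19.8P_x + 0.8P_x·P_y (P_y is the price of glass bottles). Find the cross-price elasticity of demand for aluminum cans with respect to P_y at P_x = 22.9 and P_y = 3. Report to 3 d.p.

At P_x = 22.9 and P_y = 3: Q_x = 297.54.
∂Q_x/∂P_y = 0.8P_x = 0.8(22.9) = 18.3200.
ε = (∂Q_x/∂P_y)(P_y/Q_x) = 18.3200 × (3/297.54) ≈ 0.185.
ε > 0: substitutes.

0.185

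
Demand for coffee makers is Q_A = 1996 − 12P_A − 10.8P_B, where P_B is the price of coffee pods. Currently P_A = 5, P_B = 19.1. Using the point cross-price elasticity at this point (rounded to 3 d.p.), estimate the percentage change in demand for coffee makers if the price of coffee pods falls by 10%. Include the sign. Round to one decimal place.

At P_A = 5, P_B = 19.1: Q_A = 1729.72.
∂Q_A/∂P_B = -10.8.
ε = (∂Q_A/∂P_B)(P_B/Q_A) = -10.8000 × 19.1/1729.72 ≈ -0.119.
%ΔQ_A ≈ ε × %ΔP_B = -0.119 × (-10%) = 1.2%.

1.2%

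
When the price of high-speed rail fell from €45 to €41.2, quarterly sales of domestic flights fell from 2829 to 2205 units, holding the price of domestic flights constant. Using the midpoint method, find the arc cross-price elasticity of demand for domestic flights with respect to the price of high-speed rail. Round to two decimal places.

2.81

ΔQ_A = 2205 − 2829 = -624; ΔP_B = 41.2 − 45 = -3.8.
Midpoints: Q̄_A = 2517.0, P̄_B = 43.10.
ε = (ΔQ_A/Q̄_A)/(ΔP_B/P̄_B) = (-624/2517.0)/(-3.8/43.10) ≈ 2.81.
ε > 0: domestic flights and high-speed rail are substitutes.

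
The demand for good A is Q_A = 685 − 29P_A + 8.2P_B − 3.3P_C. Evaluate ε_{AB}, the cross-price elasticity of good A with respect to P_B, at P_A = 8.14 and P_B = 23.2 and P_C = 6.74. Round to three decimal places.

At P_A = 8.14 and P_B = 23.2 and P_C = 6.74: Q_A = 616.938.
∂Q_A/∂P_B = 8.2.
ε = (∂Q_A/∂P_B)(P_B/Q_A) = 8.2 × (23.2/616.938) ≈ 0.308.

0.308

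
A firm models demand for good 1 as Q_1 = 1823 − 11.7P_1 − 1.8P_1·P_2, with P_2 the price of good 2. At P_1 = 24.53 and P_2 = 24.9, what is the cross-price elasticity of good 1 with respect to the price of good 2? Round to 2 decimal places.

At P_1 = 24.53 and P_2 = 24.9: Q_1 = 436.564.
∂Q_1/∂P_2 = -1.8P_1 = -1.8(24.53) = -44.1540.
ε = (∂Q_1/∂P_2)(P_2/Q_1) = -44.1540 × (24.9/436.564) ≈ -2.52.

-2.52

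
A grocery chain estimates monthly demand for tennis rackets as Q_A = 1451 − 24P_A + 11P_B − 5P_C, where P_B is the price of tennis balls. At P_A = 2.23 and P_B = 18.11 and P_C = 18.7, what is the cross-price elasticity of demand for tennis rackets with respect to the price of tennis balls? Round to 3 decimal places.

0.133

At P_A = 2.23 and P_B = 18.11 and P_C = 18.7: Q_A = 1503.19.
∂Q_A/∂P_B = 11.
ε = (∂Q_A/∂P_B)(P_B/Q_A) = 11 × (18.11/1503.19) ≈ 0.133.
Since ε > 0, tennis rackets and tennis balls are substitutes.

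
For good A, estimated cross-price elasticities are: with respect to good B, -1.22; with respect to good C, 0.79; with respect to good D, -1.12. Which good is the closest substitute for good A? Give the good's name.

Substitutes have ε > 0. Among the positive values, 0.79 (good C) is largest.

good C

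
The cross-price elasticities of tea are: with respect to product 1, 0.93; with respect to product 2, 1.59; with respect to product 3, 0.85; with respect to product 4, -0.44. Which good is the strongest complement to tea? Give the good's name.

product 4

Complements have ε < 0. The most negative value is -0.44 (product 4).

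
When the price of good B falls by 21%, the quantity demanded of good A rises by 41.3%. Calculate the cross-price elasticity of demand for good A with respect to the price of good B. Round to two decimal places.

-1.97

ε = (%ΔQ of good A) / (%ΔP of good B) = (41.3%) / (-21%) ≈ -1.97.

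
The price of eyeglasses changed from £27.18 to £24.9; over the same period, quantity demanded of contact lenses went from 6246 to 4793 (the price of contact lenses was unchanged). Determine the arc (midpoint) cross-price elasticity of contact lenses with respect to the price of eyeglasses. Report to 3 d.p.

3.007

ΔQ_A = 4793 − 6246 = -1453; ΔP_B = 24.9 − 27.18 = -2.28.
Midpoints: Q̄_A = 5519.5, P̄_B = 26.04.
ε = (ΔQ_A/Q̄_A)/(ΔP_B/P̄_B) = (-1453/5519.5)/(-2.28/26.04) ≈ 3.007.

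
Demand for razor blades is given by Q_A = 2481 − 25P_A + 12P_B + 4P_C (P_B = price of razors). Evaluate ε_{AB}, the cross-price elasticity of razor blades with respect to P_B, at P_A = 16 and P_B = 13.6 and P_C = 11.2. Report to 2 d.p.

0.07

At P_A = 16 and P_B = 13.6 and P_C = 11.2: Q_A = 2289.
∂Q_A/∂P_B = 12.
ε = (∂Q_A/∂P_B)(P_B/Q_A) = 12 × (13.6/2289) ≈ 0.07.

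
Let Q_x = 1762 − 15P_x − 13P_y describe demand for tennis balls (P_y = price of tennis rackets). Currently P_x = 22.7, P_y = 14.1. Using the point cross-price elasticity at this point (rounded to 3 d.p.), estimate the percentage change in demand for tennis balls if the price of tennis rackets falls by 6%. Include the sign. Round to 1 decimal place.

At P_x = 22.7, P_y = 14.1: Q_x = 1238.2.
∂Q_x/∂P_y = -13.
ε = (∂Q_x/∂P_y)(P_y/Q_x) = -13.0000 × 14.1/1238.2 ≈ -0.148.
%ΔQ_x ≈ ε × %ΔP_y = -0.148 × (-6%) = 0.9%.

0.9%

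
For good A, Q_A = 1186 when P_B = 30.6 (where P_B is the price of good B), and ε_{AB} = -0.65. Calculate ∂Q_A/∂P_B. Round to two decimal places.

ε = (∂Q_A/∂P_B)·(P_B/Q_A) ⇒ ∂Q_A/∂P_B = ε·Q_A/P_B = -0.65 × 1186/30.6 ≈ -25.19.

-25.19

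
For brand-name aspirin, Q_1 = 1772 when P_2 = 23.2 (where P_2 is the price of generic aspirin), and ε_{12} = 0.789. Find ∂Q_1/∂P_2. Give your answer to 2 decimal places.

ε = (∂Q_1/∂P_2)·(P_2/Q_1) ⇒ ∂Q_1/∂P_2 = ε·Q_1/P_2 = 0.789 × 1772/23.2 ≈ 60.26.

60.26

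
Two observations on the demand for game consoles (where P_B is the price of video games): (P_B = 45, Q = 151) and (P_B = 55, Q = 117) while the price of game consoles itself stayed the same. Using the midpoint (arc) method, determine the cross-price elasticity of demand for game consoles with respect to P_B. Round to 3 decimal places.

ΔQ_A = 117 − 151 = -34; ΔP_B = 55 − 45 = 10.
Midpoints: Q̄_A = 134.0, P̄_B = 50.00.
ε = (ΔQ_A/Q̄_A)/(ΔP_B/P̄_B) = (-34/134.0)/(10/50.00) ≈ -1.269.
ε < 0: game consoles and video games are complements.

-1.269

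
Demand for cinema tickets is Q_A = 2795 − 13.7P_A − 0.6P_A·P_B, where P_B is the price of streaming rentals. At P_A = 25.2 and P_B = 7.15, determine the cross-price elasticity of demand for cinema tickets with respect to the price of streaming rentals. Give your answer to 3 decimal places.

-0.046

At P_A = 25.2 and P_B = 7.15: Q_A = 2341.652.
∂Q_A/∂P_B = -0.6P_A = -0.6(25.2) = -15.1200.
ε = (∂Q_A/∂P_B)(P_B/Q_A) = -15.1200 × (7.15/2341.652) ≈ -0.046.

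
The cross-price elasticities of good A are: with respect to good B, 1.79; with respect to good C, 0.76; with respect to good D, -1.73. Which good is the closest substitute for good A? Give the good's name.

Substitutes have ε > 0. Among the positive values, 1.79 (good B) is largest.

good B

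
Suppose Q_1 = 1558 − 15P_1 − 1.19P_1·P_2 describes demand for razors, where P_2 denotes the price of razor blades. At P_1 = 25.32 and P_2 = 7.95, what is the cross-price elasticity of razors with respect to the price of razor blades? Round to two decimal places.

-0.26

At P_1 = 25.32 and P_2 = 7.95: Q_1 = 938.660.
∂Q_1/∂P_2 = -1.19P_1 = -1.19(25.32) = -30.1308.
ε = (∂Q_1/∂P_2)(P_2/Q_1) = -30.1308 × (7.95/938.660) ≈ -0.26.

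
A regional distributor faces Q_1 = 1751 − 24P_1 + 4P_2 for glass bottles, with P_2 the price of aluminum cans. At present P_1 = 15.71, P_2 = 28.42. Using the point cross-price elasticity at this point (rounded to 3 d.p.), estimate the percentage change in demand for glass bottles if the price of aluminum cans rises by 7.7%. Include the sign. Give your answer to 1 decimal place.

At P_1 = 15.71, P_2 = 28.42: Q_1 = 1487.64.
∂Q_1/∂P_2 = 4.
ε = (∂Q_1/∂P_2)(P_2/Q_1) = 4.0000 × 28.42/1487.64 ≈ 0.076.
%ΔQ_1 ≈ ε × %ΔP_2 = 0.076 × (7.7%) = 0.6%.

0.6%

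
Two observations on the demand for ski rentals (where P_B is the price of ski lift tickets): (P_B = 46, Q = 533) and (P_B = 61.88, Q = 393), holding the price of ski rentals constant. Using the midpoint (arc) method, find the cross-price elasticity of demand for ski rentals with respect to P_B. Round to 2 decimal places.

ΔQ_A = 393 − 533 = -140; ΔP_B = 61.88 − 46 = 15.88.
Midpoints: Q̄_A = 463.0, P̄_B = 53.94.
ε = (ΔQ_A/Q̄_A)/(ΔP_B/P̄_B) = (-140/463.0)/(15.88/53.94) ≈ -1.03.

-1.03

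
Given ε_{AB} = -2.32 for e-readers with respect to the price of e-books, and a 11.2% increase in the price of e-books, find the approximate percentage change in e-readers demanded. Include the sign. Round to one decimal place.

-26.0%

%ΔQ ≈ ε × %ΔP of e-books = -2.32 × (11.2%) = -26.0%.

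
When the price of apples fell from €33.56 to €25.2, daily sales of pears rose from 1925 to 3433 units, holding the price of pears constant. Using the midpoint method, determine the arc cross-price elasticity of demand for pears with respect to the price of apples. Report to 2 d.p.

-1.98

ΔQ_A = 3433 − 1925 = 1508; ΔP_B = 25.2 − 33.56 = -8.36.
Midpoints: Q̄_A = 2679.0, P̄_B = 29.38.
ε = (ΔQ_A/Q̄_A)/(ΔP_B/P̄_B) = (1508/2679.0)/(-8.36/29.38) ≈ -1.98.
ε < 0: pears and apples are complements.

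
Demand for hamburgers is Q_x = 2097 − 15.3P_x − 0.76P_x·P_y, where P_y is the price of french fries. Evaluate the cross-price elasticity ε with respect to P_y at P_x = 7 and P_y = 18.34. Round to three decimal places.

At P_x = 7 and P_y = 18.34: Q_x = 1892.331.
∂Q_x/∂P_y = -0.76P_x = -0.76(7) = -5.3200.
ε = (∂Q_x/∂P_y)(P_y/Q_x) = -5.3200 × (18.34/1892.331) ≈ -0.052.
ε < 0: complements.

-0.052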